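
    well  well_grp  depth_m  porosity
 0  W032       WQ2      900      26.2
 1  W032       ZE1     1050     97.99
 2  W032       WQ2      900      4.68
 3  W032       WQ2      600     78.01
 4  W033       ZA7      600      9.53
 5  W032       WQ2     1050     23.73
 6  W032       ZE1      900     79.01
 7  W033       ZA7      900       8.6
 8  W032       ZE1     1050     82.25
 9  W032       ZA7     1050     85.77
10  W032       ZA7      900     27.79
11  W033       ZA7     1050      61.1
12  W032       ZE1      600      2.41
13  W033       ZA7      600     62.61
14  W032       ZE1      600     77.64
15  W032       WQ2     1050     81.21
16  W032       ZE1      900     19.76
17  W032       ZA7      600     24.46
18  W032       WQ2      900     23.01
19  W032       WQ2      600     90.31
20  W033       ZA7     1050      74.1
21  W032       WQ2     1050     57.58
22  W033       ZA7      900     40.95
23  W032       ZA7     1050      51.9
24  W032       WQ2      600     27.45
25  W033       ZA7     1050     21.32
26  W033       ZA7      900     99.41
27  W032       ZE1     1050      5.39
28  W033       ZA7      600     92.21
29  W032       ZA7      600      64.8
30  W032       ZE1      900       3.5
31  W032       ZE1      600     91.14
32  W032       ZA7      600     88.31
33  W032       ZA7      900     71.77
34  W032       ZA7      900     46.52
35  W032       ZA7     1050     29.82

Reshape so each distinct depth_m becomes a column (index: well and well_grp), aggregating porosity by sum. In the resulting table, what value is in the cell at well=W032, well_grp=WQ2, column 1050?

Rows with well=W032, well_grp=WQ2 and depth_m=1050: porosity values are 23.73, 81.21, 57.58.
23.73 + 81.21 + 57.58 = 162.52.

162.52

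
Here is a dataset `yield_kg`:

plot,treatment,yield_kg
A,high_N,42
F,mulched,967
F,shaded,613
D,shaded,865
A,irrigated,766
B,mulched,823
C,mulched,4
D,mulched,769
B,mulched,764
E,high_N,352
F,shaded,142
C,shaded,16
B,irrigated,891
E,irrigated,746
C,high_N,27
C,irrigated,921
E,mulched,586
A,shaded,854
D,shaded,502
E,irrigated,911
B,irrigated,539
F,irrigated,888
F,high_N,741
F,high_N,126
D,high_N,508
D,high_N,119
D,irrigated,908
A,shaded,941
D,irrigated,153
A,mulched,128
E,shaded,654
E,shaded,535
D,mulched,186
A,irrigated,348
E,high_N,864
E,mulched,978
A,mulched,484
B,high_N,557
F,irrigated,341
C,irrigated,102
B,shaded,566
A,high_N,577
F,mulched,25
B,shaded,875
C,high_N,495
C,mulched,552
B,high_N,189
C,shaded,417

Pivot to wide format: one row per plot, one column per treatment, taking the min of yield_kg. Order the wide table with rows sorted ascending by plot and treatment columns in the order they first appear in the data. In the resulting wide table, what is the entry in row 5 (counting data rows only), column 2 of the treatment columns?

586

With rows sorted ascending by plot, row 5 is plot=E. treatment columns in first-appearance order: high_N, mulched, shaded, irrigated; column 2 is mulched.
Long rows with plot=E, treatment=mulched: min(586, 978) = 586.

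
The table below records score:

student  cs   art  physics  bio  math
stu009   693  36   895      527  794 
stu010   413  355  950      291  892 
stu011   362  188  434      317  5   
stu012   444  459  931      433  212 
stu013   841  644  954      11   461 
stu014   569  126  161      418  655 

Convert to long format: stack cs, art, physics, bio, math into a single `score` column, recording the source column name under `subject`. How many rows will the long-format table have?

30

6 student values × 5 melted columns = 30 rows.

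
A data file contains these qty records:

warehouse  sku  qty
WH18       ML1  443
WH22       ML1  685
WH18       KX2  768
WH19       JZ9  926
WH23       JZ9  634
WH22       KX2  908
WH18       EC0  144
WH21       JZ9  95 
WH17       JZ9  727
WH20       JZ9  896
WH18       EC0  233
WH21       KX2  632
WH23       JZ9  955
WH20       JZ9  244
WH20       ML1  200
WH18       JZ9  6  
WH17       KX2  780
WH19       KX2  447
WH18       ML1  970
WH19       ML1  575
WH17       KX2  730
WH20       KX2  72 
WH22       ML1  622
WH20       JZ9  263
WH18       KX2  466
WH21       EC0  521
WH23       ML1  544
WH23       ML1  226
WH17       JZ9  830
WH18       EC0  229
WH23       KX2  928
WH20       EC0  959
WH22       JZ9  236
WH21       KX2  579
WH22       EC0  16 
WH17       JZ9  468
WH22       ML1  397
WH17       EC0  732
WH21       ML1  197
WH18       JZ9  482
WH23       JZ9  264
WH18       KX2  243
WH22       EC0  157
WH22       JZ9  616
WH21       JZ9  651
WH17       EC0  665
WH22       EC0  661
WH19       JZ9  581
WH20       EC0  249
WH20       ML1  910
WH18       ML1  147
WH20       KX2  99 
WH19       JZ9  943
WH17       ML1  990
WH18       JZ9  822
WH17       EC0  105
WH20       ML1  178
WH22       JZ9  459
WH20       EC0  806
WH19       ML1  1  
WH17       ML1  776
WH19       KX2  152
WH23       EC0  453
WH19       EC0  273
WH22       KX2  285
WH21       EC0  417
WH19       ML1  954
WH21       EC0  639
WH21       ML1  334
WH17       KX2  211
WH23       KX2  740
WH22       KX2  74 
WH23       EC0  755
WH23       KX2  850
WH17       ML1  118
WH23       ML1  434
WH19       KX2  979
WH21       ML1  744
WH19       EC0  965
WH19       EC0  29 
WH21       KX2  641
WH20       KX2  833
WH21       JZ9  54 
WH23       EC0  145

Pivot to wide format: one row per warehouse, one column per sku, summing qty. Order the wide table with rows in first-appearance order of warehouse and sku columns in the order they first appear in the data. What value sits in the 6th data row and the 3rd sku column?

With rows in first-appearance order of warehouse, row 6 is warehouse=WH17. sku columns in first-appearance order: ML1, KX2, JZ9, EC0; column 3 is JZ9.
Long rows with warehouse=WH17, sku=JZ9: 727 + 830 + 468 = 2025.

2025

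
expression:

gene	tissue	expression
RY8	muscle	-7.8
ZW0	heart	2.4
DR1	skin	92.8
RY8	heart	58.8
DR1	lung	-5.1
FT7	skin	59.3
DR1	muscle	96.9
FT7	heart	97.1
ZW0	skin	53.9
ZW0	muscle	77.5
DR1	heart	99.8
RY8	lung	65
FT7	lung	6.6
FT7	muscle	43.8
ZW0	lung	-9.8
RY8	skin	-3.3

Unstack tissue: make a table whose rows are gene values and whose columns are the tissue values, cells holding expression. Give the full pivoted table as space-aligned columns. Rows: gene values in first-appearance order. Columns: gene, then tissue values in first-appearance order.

Columns: gene plus the 4 distinct tissue values (muscle, heart, skin, lung).
For example, row RY8 column muscle takes expression=-7.8 from the long row (RY8, muscle).

gene  muscle  heart  skin  lung
RY8   -7.8    58.8   -3.3  65  
ZW0   77.5    2.4    53.9  -9.8
DR1   96.9    99.8   92.8  -5.1
FT7   43.8    97.1   59.3  6.6 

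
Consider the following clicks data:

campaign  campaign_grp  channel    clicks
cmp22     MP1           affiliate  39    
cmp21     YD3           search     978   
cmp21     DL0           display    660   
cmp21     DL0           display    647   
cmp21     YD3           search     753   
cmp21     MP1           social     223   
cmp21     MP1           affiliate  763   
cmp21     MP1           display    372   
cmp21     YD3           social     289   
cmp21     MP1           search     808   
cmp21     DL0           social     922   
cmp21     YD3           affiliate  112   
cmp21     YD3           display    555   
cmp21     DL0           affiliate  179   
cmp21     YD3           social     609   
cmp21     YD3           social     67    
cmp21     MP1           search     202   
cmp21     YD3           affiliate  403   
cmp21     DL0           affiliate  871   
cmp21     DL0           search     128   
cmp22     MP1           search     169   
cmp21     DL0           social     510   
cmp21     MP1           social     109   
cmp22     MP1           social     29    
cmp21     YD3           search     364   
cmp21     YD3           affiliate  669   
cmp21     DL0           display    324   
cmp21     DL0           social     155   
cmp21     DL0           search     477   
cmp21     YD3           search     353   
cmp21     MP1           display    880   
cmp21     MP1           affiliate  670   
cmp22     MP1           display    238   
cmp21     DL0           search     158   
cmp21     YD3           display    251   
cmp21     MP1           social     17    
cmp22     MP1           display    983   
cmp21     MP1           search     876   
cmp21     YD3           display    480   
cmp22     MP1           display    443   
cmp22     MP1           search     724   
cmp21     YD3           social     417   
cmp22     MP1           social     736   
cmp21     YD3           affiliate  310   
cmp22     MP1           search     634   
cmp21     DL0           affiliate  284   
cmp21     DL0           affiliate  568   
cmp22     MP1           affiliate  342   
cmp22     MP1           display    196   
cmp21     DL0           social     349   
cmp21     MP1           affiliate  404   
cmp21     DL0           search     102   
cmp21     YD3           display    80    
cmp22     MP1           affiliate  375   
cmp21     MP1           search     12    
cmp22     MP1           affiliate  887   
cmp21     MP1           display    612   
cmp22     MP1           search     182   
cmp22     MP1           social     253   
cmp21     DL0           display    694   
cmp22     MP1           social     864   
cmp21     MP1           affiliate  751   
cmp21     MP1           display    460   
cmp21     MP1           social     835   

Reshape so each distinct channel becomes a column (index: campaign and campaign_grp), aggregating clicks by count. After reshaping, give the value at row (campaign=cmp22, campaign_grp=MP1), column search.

4

Rows with campaign=cmp22, campaign_grp=MP1 and channel=search: clicks values are 169, 724, 634, 182.
4 rows match — count = 4.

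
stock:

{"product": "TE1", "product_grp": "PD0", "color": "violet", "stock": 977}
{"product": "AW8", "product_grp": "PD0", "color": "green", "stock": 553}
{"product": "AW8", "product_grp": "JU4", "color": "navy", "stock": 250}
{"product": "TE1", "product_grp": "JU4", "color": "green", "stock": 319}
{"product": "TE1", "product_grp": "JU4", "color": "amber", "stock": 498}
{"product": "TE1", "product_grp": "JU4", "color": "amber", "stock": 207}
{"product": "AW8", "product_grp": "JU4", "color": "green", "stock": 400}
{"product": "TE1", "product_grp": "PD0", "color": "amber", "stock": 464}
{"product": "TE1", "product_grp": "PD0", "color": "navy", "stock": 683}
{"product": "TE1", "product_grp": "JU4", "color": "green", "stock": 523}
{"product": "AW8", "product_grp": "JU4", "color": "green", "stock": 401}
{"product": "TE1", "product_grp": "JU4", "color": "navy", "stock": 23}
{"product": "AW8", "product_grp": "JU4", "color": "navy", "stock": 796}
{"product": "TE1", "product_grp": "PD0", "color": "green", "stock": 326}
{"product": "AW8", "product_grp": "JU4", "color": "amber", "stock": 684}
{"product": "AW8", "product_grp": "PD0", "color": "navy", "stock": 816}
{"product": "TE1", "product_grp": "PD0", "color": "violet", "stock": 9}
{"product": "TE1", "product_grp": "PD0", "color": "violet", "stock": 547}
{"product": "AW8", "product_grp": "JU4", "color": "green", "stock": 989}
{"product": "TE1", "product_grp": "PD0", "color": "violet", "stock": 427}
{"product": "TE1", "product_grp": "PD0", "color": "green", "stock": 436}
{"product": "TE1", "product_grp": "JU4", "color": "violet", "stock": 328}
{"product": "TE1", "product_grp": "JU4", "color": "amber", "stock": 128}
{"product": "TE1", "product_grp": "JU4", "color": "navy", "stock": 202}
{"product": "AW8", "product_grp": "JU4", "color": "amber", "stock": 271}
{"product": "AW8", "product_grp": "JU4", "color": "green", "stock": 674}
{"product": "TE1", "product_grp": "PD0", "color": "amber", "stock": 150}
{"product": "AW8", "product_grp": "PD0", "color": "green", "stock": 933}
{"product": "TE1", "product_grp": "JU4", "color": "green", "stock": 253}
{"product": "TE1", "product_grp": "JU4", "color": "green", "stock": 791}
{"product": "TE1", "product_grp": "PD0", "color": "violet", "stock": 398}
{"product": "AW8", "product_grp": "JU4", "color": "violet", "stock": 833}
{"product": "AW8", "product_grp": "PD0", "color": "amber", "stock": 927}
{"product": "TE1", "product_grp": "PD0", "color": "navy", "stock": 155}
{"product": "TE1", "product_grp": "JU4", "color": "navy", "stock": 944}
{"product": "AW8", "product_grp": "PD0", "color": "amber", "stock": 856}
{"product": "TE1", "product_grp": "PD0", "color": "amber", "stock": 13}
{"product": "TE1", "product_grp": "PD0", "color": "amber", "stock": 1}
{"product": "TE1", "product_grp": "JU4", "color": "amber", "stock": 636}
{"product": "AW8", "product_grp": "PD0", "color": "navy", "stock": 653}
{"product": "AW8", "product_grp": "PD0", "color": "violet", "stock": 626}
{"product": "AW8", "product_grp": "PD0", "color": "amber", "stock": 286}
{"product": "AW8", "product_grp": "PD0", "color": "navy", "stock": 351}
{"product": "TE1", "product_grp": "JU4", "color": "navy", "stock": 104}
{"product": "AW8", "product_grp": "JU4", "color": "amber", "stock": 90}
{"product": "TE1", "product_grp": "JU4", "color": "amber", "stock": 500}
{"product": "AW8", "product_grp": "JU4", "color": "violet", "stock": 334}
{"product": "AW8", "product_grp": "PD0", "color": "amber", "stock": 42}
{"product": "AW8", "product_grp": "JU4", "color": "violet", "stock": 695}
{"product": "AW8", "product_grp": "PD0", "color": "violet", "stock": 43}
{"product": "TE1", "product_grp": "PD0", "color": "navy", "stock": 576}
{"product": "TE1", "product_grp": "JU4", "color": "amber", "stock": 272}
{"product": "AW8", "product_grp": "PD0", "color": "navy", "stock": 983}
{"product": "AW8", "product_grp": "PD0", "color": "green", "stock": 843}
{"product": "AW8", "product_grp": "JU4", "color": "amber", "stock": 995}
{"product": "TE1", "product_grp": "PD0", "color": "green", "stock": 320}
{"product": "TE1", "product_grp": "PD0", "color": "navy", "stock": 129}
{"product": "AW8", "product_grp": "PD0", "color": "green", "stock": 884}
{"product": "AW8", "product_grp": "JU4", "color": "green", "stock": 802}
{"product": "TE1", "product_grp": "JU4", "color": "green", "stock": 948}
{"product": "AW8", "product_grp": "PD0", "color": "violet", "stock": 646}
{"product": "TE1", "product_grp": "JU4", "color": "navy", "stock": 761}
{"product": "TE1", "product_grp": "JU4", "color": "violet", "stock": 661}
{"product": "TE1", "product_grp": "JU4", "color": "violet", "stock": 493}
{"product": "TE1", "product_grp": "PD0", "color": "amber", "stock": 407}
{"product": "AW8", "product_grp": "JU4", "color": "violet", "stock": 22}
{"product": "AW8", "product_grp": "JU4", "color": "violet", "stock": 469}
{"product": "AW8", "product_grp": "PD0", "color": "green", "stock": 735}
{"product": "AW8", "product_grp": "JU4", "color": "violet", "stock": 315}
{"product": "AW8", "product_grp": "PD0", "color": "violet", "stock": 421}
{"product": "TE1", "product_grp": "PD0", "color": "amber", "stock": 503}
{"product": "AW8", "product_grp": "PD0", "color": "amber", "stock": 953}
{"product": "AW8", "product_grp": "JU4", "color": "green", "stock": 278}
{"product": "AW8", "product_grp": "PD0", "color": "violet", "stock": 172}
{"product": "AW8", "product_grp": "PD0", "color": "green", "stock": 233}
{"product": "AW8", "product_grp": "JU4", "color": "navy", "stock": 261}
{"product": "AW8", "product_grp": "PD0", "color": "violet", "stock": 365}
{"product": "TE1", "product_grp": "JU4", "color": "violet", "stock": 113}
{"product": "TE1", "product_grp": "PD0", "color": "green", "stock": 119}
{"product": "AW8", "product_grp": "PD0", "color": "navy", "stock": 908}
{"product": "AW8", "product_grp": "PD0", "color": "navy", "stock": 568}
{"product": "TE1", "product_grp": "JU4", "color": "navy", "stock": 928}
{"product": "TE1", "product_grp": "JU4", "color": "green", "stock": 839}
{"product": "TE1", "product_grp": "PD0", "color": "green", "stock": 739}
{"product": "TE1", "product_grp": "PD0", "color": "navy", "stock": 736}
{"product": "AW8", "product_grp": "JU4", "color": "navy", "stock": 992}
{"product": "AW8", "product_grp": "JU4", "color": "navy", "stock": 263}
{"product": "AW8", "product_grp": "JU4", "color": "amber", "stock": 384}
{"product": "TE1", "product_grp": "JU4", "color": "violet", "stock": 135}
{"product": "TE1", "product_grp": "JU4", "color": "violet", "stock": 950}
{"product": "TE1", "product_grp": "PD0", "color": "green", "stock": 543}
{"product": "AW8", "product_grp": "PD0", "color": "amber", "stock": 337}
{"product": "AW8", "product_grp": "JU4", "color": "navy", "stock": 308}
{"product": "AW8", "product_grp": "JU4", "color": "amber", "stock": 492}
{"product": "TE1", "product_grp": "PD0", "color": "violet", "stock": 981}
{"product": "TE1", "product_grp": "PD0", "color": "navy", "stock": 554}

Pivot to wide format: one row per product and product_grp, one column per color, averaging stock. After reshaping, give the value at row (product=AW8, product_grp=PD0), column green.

Rows with product=AW8, product_grp=PD0 and color=green: stock values are 553, 933, 843, 884, 735, 233.
(553 + 933 + 843 + 884 + 735 + 233) / 6 = 696.83.

696.83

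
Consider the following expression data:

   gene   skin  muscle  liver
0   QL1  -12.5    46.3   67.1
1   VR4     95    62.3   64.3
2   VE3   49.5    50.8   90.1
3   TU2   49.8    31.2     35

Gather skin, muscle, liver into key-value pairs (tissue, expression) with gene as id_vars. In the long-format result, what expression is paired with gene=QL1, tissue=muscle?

46.3

Unpivoting turns each (gene, wide-column) pair into one long row.
The wide cell at row QL1, column muscle holds 46.3, so the long row (QL1, muscle) has expression=46.3.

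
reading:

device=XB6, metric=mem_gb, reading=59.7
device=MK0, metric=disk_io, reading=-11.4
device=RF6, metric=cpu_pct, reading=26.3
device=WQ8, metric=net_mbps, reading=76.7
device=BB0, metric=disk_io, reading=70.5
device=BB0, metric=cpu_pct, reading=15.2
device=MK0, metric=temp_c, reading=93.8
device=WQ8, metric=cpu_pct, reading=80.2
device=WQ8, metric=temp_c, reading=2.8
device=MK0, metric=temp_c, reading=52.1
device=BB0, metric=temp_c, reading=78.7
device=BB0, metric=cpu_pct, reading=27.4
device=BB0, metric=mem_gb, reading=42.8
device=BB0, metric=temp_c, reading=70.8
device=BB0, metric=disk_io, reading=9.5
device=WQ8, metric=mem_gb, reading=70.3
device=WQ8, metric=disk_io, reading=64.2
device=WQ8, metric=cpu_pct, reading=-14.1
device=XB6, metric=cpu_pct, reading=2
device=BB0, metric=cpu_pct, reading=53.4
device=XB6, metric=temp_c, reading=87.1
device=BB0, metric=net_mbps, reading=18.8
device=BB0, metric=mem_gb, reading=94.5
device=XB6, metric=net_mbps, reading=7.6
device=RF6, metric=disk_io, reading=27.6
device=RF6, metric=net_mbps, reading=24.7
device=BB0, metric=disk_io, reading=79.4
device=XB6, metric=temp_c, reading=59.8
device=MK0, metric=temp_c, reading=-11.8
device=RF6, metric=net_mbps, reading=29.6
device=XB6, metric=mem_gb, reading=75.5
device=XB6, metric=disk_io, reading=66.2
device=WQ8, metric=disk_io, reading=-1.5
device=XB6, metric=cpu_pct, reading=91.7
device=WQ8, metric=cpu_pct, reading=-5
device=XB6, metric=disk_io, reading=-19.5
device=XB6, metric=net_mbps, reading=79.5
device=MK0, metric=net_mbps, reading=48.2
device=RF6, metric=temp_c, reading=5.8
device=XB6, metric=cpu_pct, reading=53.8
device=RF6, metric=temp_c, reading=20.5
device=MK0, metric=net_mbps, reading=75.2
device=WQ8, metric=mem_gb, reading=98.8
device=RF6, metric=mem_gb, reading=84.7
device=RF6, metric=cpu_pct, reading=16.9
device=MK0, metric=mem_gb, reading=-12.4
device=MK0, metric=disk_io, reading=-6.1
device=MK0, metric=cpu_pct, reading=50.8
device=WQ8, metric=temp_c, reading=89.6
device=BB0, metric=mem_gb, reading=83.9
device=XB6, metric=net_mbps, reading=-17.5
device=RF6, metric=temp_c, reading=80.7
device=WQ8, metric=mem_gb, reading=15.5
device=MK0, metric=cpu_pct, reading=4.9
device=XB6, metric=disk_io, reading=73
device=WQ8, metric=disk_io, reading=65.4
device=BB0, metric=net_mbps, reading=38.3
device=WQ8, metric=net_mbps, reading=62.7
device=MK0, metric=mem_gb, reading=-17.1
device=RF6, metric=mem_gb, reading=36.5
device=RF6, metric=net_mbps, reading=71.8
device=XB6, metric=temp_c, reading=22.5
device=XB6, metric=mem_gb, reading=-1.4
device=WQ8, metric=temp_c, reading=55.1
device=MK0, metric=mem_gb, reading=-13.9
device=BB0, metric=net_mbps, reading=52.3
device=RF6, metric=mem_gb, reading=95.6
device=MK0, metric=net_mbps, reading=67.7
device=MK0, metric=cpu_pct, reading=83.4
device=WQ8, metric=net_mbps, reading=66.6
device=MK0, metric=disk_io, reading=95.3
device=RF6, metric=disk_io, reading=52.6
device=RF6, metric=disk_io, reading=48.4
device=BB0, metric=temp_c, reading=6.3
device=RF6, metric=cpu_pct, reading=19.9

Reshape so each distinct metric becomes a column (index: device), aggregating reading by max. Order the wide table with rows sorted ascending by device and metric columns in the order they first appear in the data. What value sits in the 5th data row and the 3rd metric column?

With rows sorted ascending by device, row 5 is device=XB6. metric columns in first-appearance order: mem_gb, disk_io, cpu_pct, net_mbps, temp_c; column 3 is cpu_pct.
Long rows with device=XB6, metric=cpu_pct: max(2, 91.7, 53.8) = 91.7.

91.7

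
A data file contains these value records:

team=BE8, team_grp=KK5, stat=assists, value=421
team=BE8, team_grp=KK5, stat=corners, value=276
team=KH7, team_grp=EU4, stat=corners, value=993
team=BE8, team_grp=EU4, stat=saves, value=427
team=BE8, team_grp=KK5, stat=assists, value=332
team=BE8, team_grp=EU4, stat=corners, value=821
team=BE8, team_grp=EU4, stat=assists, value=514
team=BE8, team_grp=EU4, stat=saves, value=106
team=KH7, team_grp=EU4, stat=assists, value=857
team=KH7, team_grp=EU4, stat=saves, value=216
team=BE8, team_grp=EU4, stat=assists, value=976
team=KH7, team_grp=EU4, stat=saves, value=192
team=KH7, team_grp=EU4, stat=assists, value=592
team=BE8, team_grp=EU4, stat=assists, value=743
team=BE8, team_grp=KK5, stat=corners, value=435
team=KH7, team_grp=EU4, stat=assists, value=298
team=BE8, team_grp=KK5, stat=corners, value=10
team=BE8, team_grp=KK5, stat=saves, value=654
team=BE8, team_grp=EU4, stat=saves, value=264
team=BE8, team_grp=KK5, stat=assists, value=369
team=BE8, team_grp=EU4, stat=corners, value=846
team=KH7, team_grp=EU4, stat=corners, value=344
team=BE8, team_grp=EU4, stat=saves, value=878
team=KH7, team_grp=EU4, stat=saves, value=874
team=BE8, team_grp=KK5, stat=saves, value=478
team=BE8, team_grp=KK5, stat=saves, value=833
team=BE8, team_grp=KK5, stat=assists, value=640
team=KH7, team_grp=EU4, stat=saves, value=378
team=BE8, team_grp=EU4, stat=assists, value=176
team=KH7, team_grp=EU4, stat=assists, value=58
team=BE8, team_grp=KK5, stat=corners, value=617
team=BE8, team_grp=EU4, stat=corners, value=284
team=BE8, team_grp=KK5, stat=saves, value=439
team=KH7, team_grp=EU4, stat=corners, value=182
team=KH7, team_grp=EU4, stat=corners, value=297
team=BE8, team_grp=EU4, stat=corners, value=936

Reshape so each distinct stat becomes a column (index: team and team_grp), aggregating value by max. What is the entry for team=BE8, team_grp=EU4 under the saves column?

Rows with team=BE8, team_grp=EU4 and stat=saves: value values are 427, 106, 264, 878.
max(427, 106, 264, 878) = 878.

878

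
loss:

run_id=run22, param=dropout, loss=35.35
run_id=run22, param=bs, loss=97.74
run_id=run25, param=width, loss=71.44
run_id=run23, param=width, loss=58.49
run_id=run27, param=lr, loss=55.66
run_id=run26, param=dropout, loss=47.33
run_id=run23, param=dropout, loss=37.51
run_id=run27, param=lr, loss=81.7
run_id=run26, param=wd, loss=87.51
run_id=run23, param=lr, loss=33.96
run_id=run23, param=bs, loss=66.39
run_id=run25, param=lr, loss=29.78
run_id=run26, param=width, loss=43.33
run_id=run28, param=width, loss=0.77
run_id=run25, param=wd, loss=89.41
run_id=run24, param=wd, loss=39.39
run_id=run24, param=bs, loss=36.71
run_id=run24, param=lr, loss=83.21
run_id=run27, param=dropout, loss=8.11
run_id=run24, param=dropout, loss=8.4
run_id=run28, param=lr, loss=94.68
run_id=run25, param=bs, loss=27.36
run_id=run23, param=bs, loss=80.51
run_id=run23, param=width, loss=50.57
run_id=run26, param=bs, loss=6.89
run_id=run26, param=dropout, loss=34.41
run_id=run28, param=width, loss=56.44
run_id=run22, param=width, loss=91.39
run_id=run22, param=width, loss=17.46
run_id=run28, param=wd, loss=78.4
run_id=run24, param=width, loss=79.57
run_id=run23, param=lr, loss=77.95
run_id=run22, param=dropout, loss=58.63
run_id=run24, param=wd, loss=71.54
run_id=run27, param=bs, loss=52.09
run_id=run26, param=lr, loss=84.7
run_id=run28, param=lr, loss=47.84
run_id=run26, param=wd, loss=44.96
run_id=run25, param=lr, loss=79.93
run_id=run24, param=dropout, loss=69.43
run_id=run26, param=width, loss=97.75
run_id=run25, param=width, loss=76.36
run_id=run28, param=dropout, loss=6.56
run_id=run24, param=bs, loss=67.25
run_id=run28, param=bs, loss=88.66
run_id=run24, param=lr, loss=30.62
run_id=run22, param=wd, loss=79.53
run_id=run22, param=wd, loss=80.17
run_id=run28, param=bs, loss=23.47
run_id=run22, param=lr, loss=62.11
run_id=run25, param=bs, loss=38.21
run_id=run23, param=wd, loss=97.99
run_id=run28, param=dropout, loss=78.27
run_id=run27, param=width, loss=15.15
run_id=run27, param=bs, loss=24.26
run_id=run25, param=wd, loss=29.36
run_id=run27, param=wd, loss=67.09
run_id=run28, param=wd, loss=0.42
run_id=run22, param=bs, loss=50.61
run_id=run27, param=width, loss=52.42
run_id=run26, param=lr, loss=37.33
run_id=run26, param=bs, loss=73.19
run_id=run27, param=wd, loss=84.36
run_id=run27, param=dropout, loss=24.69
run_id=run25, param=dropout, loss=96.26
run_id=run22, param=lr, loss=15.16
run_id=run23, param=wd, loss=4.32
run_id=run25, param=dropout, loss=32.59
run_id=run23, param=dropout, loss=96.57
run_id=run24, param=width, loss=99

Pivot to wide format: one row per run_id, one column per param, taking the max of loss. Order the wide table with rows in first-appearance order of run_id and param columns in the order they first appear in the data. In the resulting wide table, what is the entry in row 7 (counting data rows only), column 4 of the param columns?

With rows in first-appearance order of run_id, row 7 is run_id=run24. param columns in first-appearance order: dropout, bs, width, lr, wd; column 4 is lr.
Long rows with run_id=run24, param=lr: max(83.21, 30.62) = 83.21.

83.21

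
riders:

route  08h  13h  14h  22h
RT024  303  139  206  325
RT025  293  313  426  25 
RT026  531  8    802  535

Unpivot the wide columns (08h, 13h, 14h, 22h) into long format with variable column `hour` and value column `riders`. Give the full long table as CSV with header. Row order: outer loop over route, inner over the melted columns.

route,hour,riders
RT024,08h,303
RT024,13h,139
RT024,14h,206
RT024,22h,325
RT025,08h,293
RT025,13h,313
RT025,14h,426
RT025,22h,25
RT026,08h,531
RT026,13h,8
RT026,14h,802
RT026,22h,535

Each (route, column) pair becomes one row: 3 × 4 = 12 rows.
For example, (RT024, 08h) → riders=303.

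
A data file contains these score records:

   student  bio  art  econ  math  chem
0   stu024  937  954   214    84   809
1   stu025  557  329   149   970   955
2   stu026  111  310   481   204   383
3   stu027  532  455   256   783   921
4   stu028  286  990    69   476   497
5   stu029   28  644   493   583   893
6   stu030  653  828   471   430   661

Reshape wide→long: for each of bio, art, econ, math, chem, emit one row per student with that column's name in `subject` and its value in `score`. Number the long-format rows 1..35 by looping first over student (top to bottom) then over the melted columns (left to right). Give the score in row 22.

990

35 rows total (7 × 5). Row 22: index ⌊(22-1)/5⌋ = 4 into student → stu028; (22-1) mod 5 = 1 into the melted columns → art.
So row 22 is (stu028, art, 990); score = 990.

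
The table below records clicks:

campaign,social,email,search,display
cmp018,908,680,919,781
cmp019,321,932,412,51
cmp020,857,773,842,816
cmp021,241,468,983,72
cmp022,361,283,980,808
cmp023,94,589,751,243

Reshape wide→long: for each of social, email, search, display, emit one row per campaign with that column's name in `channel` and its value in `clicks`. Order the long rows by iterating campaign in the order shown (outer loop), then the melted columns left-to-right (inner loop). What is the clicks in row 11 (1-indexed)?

842

24 rows total (6 × 4). Row 11: index ⌊(11-1)/4⌋ = 2 into campaign → cmp020; (11-1) mod 4 = 2 into the melted columns → search.
So row 11 is (cmp020, search, 842); clicks = 842.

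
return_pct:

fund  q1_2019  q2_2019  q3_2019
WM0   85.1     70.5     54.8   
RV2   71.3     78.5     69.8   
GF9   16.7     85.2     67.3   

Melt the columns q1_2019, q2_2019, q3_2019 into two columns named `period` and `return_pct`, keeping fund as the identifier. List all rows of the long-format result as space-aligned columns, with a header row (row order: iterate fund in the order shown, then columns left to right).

Each (fund, column) pair becomes one row: 3 × 3 = 9 rows.
For example, (WM0, q1_2019) → return_pct=85.1.

fund  period   return_pct
WM0   q1_2019  85.1      
WM0   q2_2019  70.5      
WM0   q3_2019  54.8      
RV2   q1_2019  71.3      
RV2   q2_2019  78.5      
RV2   q3_2019  69.8      
GF9   q1_2019  16.7      
GF9   q2_2019  85.2      
GF9   q3_2019  67.3      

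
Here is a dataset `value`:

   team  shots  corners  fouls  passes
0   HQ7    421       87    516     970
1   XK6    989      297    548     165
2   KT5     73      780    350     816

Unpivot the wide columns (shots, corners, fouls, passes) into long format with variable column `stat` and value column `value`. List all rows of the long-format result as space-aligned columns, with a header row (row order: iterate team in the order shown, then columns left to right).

team  stat     value
HQ7   shots    421  
HQ7   corners  87   
HQ7   fouls    516  
HQ7   passes   970  
XK6   shots    989  
XK6   corners  297  
XK6   fouls    548  
XK6   passes   165  
KT5   shots    73   
KT5   corners  780  
KT5   fouls    350  
KT5   passes   816  

Each (team, column) pair becomes one row: 3 × 4 = 12 rows.
For example, (HQ7, shots) → value=421.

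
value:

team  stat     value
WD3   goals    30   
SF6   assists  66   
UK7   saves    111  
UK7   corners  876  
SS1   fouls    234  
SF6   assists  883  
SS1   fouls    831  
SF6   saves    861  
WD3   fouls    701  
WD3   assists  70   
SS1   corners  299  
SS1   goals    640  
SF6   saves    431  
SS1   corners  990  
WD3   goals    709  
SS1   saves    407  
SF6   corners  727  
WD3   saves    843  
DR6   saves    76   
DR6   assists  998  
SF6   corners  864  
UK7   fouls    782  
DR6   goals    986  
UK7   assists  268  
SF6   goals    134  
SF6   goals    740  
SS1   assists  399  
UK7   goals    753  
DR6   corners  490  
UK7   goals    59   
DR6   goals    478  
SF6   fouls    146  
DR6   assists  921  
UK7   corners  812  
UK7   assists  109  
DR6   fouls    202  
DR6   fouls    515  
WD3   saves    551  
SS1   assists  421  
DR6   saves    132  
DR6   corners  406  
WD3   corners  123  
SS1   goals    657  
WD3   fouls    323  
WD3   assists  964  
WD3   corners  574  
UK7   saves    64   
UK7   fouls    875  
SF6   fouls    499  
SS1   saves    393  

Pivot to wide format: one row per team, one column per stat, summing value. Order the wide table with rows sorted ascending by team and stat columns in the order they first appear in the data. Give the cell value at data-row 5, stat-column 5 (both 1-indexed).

1024

With rows sorted ascending by team, row 5 is team=WD3. stat columns in first-appearance order: goals, assists, saves, corners, fouls; column 5 is fouls.
Long rows with team=WD3, stat=fouls: 701 + 323 = 1024.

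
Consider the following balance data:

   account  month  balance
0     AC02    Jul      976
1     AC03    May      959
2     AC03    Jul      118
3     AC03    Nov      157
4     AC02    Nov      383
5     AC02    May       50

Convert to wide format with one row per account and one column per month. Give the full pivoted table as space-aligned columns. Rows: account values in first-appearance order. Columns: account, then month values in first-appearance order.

Columns: account plus the 3 distinct month values (Jul, May, Nov).
For example, row AC02 column Jul takes balance=976 from the long row (AC02, Jul).

account  Jul  May  Nov
AC02     976  50   383
AC03     118  959  157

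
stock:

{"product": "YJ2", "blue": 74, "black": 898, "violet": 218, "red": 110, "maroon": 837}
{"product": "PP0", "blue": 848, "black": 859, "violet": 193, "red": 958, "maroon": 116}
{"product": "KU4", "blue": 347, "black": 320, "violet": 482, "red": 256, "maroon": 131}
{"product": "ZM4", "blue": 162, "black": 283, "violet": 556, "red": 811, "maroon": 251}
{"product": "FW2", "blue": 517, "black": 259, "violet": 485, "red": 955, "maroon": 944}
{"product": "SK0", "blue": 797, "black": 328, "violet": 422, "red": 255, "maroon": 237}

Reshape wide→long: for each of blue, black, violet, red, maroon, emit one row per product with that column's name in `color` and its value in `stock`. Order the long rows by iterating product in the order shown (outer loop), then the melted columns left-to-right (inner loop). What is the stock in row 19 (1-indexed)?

811

30 rows total (6 × 5). Row 19: index ⌊(19-1)/5⌋ = 3 into product → ZM4; (19-1) mod 5 = 3 into the melted columns → red.
So row 19 is (ZM4, red, 811); stock = 811.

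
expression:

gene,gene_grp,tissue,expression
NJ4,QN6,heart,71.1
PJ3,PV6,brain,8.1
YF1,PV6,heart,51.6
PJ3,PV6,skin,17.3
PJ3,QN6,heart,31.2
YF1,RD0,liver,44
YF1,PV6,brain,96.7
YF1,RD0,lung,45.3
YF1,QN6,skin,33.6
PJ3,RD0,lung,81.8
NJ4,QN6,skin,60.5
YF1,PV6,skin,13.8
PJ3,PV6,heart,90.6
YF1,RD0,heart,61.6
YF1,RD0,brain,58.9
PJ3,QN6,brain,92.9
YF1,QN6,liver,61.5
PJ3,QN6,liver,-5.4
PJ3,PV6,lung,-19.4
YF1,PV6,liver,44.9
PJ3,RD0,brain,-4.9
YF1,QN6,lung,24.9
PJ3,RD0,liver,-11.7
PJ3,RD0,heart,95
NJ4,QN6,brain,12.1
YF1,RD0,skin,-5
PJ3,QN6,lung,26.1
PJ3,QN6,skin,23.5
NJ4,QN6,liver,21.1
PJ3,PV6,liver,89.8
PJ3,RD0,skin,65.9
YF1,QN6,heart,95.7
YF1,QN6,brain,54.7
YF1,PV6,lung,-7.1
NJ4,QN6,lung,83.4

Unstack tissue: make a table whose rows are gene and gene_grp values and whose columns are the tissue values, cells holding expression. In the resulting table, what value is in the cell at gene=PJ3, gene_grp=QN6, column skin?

23.5

Wide layout: rows indexed by gene and gene_grp, columns are the 5 distinct tissue values (heart, brain, skin, liver, lung).
Cell (gene=PJ3, gene_grp=QN6, tissue=skin) draws from the long row where gene=PJ3, gene_grp=QN6 and tissue=skin, which has expression=23.5.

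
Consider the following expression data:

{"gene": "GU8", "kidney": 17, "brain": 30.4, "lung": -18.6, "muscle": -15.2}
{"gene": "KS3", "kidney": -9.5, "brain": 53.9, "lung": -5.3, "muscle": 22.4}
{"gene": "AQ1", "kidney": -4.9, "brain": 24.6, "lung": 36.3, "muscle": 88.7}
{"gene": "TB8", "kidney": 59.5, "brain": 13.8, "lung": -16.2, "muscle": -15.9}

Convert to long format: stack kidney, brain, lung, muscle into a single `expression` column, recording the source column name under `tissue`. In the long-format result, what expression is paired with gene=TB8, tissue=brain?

13.8

Unpivoting turns each (gene, wide-column) pair into one long row.
The wide cell at row TB8, column brain holds 13.8, so the long row (TB8, brain) has expression=13.8.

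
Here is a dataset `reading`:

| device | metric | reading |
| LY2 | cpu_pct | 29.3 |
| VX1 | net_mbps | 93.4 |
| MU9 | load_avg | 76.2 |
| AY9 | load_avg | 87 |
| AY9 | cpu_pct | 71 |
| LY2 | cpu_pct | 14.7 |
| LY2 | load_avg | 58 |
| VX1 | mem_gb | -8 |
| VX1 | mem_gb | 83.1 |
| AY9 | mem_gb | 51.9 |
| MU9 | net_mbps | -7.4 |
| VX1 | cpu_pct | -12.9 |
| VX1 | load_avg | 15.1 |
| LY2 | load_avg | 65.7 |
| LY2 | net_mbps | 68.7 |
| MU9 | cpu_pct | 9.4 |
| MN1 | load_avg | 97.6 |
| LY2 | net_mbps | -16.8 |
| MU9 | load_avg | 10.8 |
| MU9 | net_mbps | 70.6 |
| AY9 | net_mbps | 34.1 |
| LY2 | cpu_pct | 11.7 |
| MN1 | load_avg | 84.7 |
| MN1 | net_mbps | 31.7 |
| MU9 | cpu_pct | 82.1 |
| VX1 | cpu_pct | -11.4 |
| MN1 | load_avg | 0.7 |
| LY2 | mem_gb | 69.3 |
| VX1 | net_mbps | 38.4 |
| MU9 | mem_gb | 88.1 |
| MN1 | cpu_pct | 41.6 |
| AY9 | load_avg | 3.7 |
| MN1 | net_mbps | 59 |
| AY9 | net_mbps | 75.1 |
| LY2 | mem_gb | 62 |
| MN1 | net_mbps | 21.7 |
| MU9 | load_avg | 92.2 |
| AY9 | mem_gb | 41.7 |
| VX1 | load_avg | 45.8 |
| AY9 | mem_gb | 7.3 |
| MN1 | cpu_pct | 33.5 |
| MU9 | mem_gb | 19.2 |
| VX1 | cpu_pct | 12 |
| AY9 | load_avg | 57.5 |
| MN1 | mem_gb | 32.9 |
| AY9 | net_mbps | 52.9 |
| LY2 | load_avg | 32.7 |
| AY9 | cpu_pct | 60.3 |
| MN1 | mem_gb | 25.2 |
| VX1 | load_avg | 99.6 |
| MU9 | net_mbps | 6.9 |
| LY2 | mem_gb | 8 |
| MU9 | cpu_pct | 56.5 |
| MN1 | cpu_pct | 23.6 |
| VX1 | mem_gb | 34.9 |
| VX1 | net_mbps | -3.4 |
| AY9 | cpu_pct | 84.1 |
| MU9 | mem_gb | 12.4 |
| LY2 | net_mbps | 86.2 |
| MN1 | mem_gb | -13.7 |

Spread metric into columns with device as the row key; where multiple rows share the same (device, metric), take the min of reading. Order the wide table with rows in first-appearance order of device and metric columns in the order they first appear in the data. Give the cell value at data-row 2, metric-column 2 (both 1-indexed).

-3.4

With rows in first-appearance order of device, row 2 is device=VX1. metric columns in first-appearance order: cpu_pct, net_mbps, load_avg, mem_gb; column 2 is net_mbps.
Long rows with device=VX1, metric=net_mbps: min(93.4, 38.4, -3.4) = -3.4.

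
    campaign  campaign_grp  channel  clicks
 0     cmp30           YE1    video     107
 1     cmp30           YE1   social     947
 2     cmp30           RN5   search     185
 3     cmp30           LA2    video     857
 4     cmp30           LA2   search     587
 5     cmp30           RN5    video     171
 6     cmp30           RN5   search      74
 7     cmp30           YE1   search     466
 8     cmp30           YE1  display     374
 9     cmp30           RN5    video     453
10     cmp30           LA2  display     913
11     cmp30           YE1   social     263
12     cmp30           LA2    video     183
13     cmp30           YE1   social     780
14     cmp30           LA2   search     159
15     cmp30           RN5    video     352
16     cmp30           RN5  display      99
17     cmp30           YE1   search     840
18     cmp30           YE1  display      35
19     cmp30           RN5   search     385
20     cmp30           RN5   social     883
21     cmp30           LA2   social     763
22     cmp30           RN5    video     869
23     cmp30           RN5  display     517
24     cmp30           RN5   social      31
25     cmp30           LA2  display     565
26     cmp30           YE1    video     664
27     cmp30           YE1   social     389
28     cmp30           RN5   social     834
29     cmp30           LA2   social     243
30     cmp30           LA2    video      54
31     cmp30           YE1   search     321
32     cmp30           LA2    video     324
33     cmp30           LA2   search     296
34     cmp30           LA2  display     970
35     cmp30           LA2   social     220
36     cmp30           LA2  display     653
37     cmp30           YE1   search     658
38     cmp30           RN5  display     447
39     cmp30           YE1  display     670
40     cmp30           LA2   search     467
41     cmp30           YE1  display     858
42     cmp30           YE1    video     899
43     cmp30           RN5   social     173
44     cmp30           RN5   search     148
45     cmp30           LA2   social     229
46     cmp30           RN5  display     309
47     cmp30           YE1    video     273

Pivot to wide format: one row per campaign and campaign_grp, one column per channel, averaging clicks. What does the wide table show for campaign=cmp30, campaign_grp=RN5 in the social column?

480.25

Rows with campaign=cmp30, campaign_grp=RN5 and channel=social: clicks values are 883, 31, 834, 173.
(883 + 31 + 834 + 173) / 4 = 480.25.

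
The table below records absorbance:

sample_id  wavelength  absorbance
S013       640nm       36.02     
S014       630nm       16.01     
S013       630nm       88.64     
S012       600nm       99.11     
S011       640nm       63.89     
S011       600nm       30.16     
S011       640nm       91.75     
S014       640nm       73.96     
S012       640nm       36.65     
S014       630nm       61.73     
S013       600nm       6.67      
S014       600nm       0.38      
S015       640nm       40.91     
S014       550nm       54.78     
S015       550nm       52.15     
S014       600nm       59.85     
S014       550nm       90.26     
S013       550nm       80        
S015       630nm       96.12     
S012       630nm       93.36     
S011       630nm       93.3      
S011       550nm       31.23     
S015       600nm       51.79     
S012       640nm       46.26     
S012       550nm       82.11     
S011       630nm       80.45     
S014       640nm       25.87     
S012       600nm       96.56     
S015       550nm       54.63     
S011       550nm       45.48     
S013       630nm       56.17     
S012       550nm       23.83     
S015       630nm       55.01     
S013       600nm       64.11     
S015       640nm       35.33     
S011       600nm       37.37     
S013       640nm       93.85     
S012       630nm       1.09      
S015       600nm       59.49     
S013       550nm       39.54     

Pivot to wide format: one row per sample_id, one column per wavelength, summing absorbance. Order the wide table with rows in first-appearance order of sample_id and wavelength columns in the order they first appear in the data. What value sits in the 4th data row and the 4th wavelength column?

With rows in first-appearance order of sample_id, row 4 is sample_id=S011. wavelength columns in first-appearance order: 640nm, 630nm, 600nm, 550nm; column 4 is 550nm.
Long rows with sample_id=S011, wavelength=550nm: 31.23 + 45.48 = 76.71.

76.71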